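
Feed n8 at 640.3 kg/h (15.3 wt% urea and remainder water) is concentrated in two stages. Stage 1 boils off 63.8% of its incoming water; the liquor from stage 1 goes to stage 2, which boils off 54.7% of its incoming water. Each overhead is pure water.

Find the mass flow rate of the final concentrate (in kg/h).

water in feed = 640.3×0.847 = 542.33 kg/h.
After stage 1: water left = (1−0.638)×542.33 = 196.32; stream total = 294.29 kg/h.
After stage 2: water left = (1−0.547)×196.32 = 88.935; final concentrate = 186.9 kg/h.

186.9 kg/h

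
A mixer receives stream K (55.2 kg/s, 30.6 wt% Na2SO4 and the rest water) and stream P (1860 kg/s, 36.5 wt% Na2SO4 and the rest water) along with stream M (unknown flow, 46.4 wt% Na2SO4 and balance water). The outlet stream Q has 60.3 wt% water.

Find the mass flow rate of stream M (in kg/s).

963.3 kg/s

Let M be the unknown flow. Total out = 1915.2 + M.
water balance: 1219.4 + 0.536·M = 0.603·(1915.2 + M)
(0.536 − 0.603)·M = 0.603×1915.2 − 1219.4 = -64.543
M = -64.543 / -0.067 = 963.33 kg/s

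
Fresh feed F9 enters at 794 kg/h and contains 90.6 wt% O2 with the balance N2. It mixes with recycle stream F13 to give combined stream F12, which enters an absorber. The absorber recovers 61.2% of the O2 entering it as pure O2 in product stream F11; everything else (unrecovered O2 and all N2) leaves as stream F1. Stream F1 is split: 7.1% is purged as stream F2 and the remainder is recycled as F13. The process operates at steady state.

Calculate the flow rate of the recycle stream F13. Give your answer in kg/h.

1382 kg/h

N2 enters only via F9 and leaves only via the purge: 794×0.094 = 0.071×(N2 in F1), and the absorber passes all N2, so N2 in F12 = N2 in F1 = 1051.2 kg/h.
O2 in F12: m_A = 794×0.906 + (1−0.071)·(1−0.612)·m_A, so m_A = 719.36/0.6395 = 1124.8 kg/h.
F1 = (1−0.612)×1124.8 + 1051.2 = 1487.6 kg/h.
Recycle F13 = (1−0.071)×1487.6 = 1382 kg/h.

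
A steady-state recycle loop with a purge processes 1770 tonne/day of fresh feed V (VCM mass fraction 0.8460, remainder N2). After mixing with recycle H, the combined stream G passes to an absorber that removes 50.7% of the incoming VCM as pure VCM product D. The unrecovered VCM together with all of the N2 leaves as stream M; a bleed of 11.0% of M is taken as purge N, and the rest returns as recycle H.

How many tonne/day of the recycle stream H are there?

3376 tonne/day

N2 enters only via V and leaves only via the purge: 1770×0.154 = 0.110×(N2 in M), and the absorber passes all N2, so N2 in G = N2 in M = 2478 tonne/day.
VCM in G: m_A = 1770×0.846 + (1−0.110)·(1−0.507)·m_A, so m_A = 1497.4/0.5612 = 2668.1 tonne/day.
M = (1−0.507)×2668.1 + 2478 = 3793.4 tonne/day.
Recycle H = (1−0.110)×3793.4 = 3376.1 tonne/day.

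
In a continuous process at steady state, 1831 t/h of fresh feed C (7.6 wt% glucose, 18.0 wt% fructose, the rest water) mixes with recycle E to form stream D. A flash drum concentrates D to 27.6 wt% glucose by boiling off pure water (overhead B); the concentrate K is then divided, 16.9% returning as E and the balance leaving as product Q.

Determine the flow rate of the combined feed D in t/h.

Overall glucose balance (none leaves overhead): glucose in fresh feed = glucose in product, i.e. 1831×0.076 = (1−0.169)·K·0.276.
K = 139.16/(0.276×0.831) = 606.72 t/h.
Recycle E = 0.169×606.72 = 102.54 t/h.
Combined feed D = 1831 + 102.54 = 1933.5 t/h.

1934 t/h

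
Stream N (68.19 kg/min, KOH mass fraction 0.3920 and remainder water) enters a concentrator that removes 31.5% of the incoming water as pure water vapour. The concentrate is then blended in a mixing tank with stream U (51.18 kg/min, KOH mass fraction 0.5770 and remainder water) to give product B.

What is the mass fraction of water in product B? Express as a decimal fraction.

0.4708

Vapour removed = 0.315×0.608×68.19 = 13.06 kg/min; concentrate = 55.13 kg/min.
water reaching the mixer = 28.4 (from concentrate) + 51.18×0.423 = 50.049 kg/min.
Product flow = 55.13 + 51.18 = 106.31 kg/min; water fraction = 0.4708.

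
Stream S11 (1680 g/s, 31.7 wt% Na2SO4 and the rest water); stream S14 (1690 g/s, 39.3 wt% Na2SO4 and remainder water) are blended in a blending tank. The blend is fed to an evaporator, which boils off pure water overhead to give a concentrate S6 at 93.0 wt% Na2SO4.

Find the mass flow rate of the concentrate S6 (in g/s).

Na2SO4 entering = 1680×0.317 + 1690×0.393 = 1196.7 g/s.
All Na2SO4 reports to S6, so S6 = 1196.7/0.930 = 1286.8 g/s.

1287 g/s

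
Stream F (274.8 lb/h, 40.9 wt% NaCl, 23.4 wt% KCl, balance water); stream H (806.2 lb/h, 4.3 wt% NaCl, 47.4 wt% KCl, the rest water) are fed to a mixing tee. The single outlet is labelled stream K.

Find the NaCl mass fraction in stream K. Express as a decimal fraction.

0.136

Total flow out = 274.8 + 806.2 = 1081 lb/h.
NaCl in = 274.8×0.409 + 806.2×0.043 = 147.06 lb/h.
NaCl mass fraction in K = 147.06/1081 = 0.136.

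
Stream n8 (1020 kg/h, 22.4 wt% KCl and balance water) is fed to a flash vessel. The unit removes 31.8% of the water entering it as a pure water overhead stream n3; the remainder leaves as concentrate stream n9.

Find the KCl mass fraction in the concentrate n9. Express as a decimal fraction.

0.297

KCl is not removed: 1020×0.224 = 228.48 kg/h of KCl enters n9.
water entering = 1020×0.776 = 791.52 kg/h; overhead removed = 0.318×791.52 = 251.7 kg/h.
Concentrate = 1020 − 251.7 = 768.3 kg/h.
Mass fraction = 228.48/768.3 = 0.297.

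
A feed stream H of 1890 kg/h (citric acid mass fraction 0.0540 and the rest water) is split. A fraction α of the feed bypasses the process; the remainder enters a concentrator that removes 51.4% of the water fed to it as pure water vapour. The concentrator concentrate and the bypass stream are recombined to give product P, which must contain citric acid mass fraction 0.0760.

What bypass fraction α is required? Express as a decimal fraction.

0.405

All 1890×0.054 = 102.06 kg/h of citric acid reaches P, so P = 102.06/0.076 = 1342.9 kg/h and vapour = 547.11 kg/h.
The evaporator receives (1−α)·1890 of feed at 0.946 water and removes 0.514 of that water:
0.514×0.946×(1−α)×1890 = 547.11
(1−α) = 547.11/919 = 0.5953;  α = 0.4047.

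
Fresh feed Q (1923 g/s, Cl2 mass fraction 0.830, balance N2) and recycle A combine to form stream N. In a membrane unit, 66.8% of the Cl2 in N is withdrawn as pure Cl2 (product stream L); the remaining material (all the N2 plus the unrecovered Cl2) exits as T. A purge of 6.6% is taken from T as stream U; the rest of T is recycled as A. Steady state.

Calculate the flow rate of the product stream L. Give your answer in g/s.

Cl2 in N: m_A = 1923×0.830 + (1−0.066)·(1−0.668)·m_A, so m_A = 1596.1/0.6899 = 2313.5 g/s.
Product L = 0.668×2313.5 = 1545.4 g/s.

1545 g/s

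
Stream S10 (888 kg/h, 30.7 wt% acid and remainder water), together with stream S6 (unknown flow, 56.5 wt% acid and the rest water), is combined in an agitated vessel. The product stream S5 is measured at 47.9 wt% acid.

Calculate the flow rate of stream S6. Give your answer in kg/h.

Let S6 be the unknown flow. Total out = 888 + S6.
acid balance: 272.62 + 0.565·S6 = 0.479·(888 + S6)
(0.565 − 0.479)·S6 = 0.479×888 − 272.62 = 152.74
S6 = 152.74 / 0.086 = 1776 kg/h

1776 kg/h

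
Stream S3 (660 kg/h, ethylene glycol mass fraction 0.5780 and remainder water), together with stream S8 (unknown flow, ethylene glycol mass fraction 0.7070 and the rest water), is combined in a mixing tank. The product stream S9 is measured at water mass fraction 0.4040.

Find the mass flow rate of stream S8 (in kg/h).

Let S8 be the unknown flow. Total out = 660 + S8.
water balance: 278.52 + 0.293·S8 = 0.404·(660 + S8)
(0.293 − 0.404)·S8 = 0.404×660 − 278.52 = -11.88
S8 = -11.88 / -0.111 = 107.03 kg/h

107 kg/h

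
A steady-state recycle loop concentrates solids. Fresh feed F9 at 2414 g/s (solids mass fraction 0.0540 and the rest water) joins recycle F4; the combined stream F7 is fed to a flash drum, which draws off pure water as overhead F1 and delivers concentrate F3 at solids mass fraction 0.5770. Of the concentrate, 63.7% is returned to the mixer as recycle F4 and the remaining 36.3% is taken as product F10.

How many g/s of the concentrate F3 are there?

622.4 g/s

Overall solids balance (none leaves overhead): solids in fresh feed = solids in product, i.e. 2414×0.054 = (1−0.637)·F3·0.577.
F3 = 130.36/(0.577×0.363) = 622.37 g/s.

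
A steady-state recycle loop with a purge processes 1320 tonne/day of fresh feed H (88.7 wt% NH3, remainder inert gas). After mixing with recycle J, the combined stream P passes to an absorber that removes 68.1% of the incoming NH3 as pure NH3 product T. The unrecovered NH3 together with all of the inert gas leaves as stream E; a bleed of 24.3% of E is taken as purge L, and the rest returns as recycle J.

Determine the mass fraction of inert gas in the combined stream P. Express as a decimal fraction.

inert gas enters only via H and leaves only via the purge: 1320×0.113 = 0.243×(inert gas in E), and the absorber passes all inert gas, so inert gas in P = inert gas in E = 613.83 tonne/day.
NH3 in P: m_A = 1320×0.887 + (1−0.243)·(1−0.681)·m_A, so m_A = 1170.8/0.7585 = 1543.6 tonne/day.
P = 1543.6 + 613.83 = 2157.4 tonne/day.
inert gas fraction in P = 613.83/2157.4 = 0.285.

0.285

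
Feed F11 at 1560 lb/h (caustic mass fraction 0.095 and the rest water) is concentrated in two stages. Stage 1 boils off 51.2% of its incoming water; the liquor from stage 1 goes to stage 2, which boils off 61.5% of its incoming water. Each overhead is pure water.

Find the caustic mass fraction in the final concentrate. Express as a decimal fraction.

water in feed = 1560×0.905 = 1411.8 lb/h.
After stage 1: water left = (1−0.512)×1411.8 = 688.96; stream total = 837.16 lb/h.
After stage 2: water left = (1−0.615)×688.96 = 265.25; final concentrate = 413.45 lb/h.
caustic fraction = 148.2/413.45 = 0.358.

0.358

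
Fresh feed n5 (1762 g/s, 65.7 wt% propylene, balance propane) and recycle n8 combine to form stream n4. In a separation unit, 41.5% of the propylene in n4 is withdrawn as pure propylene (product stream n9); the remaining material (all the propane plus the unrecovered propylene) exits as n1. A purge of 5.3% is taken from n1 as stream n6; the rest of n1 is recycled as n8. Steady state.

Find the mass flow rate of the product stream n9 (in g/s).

1077 g/s

propylene in n4: m_A = 1762×0.657 + (1−0.053)·(1−0.415)·m_A, so m_A = 1157.6/0.4460 = 2595.6 g/s.
Product n9 = 0.415×2595.6 = 1077.2 g/s.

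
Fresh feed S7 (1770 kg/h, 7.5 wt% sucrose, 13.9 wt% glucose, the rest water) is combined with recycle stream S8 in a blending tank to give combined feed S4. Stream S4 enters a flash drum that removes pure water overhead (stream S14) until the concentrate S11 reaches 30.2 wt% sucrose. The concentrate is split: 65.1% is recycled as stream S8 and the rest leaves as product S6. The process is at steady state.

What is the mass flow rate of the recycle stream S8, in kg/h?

Overall sucrose balance (none leaves overhead): sucrose in fresh feed = sucrose in product, i.e. 1770×0.075 = (1−0.651)·S11·0.302.
S11 = 132.75/(0.302×0.349) = 1259.5 kg/h.
Recycle S8 = 0.651×1259.5 = 819.94 kg/h.

819.9 kg/h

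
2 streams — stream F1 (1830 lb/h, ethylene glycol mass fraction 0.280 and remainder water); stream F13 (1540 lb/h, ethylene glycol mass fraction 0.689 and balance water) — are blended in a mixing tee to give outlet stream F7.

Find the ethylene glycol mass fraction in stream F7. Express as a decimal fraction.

Total flow out = 1830 + 1540 = 3370 lb/h.
ethylene glycol in = 1830×0.280 + 1540×0.689 = 1573.5 lb/h.
ethylene glycol mass fraction in F7 = 1573.5/3370 = 0.467.

0.467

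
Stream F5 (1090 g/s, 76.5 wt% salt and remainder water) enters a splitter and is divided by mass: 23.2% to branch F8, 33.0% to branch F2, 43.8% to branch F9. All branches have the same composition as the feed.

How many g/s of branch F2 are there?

359.7 g/s

Branch F2 flow = 0.330×1090 = 359.7 g/s.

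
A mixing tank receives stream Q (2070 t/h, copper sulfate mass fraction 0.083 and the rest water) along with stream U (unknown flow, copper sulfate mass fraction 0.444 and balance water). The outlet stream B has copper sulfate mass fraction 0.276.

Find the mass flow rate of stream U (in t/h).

Let U be the unknown flow. Total out = 2070 + U.
copper sulfate balance: 171.81 + 0.444·U = 0.276·(2070 + U)
(0.444 − 0.276)·U = 0.276×2070 − 171.81 = 399.51
U = 399.51 / 0.168 = 2378 t/h

2378 t/h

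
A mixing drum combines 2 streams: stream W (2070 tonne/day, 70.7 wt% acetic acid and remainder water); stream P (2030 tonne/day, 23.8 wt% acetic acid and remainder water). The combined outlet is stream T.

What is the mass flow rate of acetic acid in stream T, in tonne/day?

acetic acid out = acetic acid in = 2070×0.707 + 2030×0.238 = 1946.6 tonne/day.

1947 tonne/day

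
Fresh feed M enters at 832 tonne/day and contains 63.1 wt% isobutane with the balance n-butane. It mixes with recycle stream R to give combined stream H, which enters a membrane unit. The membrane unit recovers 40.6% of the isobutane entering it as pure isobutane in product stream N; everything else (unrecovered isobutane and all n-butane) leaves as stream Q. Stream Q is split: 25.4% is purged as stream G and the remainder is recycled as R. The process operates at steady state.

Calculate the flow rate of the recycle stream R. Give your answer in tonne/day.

n-butane enters only via M and leaves only via the purge: 832×0.369 = 0.254×(n-butane in Q), and the membrane unit passes all n-butane, so n-butane in H = n-butane in Q = 1208.7 tonne/day.
isobutane in H: m_A = 832×0.631 + (1−0.254)·(1−0.406)·m_A, so m_A = 524.99/0.5569 = 942.74 tonne/day.
Q = (1−0.406)×942.74 + 1208.7 = 1768.7 tonne/day.
Recycle R = (1−0.254)×1768.7 = 1319.4 tonne/day.

1319 tonne/day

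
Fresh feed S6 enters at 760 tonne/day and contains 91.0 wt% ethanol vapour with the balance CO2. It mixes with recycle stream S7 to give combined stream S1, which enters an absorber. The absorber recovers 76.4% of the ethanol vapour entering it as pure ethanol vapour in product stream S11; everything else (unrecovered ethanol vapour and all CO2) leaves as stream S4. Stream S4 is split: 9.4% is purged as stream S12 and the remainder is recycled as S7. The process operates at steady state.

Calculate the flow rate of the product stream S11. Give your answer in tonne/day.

ethanol vapour in S1: m_A = 760×0.910 + (1−0.094)·(1−0.764)·m_A, so m_A = 691.6/0.7862 = 879.69 tonne/day.
Product S11 = 0.764×879.69 = 672.08 tonne/day.

672.1 tonne/day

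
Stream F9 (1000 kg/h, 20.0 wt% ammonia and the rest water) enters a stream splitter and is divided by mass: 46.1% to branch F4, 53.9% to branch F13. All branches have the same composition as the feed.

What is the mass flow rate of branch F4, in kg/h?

461 kg/h

Branch F4 flow = 0.461×1000 = 461 kg/h.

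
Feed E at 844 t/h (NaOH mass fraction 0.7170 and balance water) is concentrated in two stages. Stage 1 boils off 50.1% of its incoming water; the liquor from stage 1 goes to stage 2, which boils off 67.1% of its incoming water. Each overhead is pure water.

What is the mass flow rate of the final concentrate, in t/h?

644.4 t/h

water in feed = 844×0.283 = 238.85 t/h.
After stage 1: water left = (1−0.501)×238.85 = 119.19; stream total = 724.34 t/h.
After stage 2: water left = (1−0.671)×119.19 = 39.213; final concentrate = 644.36 t/h.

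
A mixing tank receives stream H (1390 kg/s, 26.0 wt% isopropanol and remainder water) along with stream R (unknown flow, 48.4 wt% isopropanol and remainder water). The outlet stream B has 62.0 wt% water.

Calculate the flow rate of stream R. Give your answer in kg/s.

Let R be the unknown flow. Total out = 1390 + R.
water balance: 1028.6 + 0.516·R = 0.620·(1390 + R)
(0.516 − 0.620)·R = 0.620×1390 − 1028.6 = -166.8
R = -166.8 / -0.104 = 1603.8 kg/s

1604 kg/s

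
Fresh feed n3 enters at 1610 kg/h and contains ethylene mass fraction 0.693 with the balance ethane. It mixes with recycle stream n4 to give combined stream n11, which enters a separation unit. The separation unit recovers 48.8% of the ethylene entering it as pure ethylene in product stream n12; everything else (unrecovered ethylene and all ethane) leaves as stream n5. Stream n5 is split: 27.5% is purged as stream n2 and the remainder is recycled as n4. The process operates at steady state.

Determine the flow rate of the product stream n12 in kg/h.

ethylene in n11: m_A = 1610×0.693 + (1−0.275)·(1−0.488)·m_A, so m_A = 1115.7/0.6288 = 1774.4 kg/h.
Product n12 = 0.488×1774.4 = 865.9 kg/h.

865.9 kg/h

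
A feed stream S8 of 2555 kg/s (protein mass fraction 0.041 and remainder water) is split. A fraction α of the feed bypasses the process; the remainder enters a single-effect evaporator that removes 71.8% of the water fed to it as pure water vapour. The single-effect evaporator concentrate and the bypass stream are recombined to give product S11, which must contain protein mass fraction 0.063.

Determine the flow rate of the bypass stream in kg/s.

All 2555×0.041 = 104.76 kg/s of protein reaches S11, so S11 = 104.76/0.063 = 1662.8 kg/s and vapour = 892.22 kg/s.
The evaporator receives (1−α)·2555 of feed at 0.959 water and removes 0.718 of that water:
0.718×0.959×(1−α)×2555 = 892.22
(1−α) = 892.22/1759.3 = 0.5072;  α = 0.4928.
Bypass flow = 0.4928×2555 = 1259.2 kg/s.

1259 kg/s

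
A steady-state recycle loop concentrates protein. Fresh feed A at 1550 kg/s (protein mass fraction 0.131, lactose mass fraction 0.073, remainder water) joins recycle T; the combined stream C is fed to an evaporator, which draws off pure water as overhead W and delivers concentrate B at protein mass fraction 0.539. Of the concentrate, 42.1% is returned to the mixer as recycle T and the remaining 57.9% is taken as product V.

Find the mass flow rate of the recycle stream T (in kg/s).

Overall protein balance (none leaves overhead): protein in fresh feed = protein in product, i.e. 1550×0.131 = (1−0.421)·B·0.539.
B = 203.05/(0.539×0.579) = 650.63 kg/s.
Recycle T = 0.421×650.63 = 273.92 kg/s.

273.9 kg/s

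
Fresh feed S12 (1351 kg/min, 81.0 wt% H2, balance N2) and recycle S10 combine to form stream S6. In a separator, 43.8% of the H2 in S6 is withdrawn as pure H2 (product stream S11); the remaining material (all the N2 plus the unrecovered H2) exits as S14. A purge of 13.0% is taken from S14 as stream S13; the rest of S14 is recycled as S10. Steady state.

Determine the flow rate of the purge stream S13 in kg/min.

N2 enters only via S12 and leaves only via the purge: 1351×0.190 = 0.130×(N2 in S14), and the separator passes all N2, so N2 in S6 = N2 in S14 = 1974.5 kg/min.
H2 in S6: m_A = 1351×0.810 + (1−0.130)·(1−0.438)·m_A, so m_A = 1094.3/0.5111 = 2141.3 kg/min.
S14 = (1−0.438)×2141.3 + 1974.5 = 3177.9 kg/min.
Purge S13 = 0.130×3177.9 = 413.13 kg/min.

413.1 kg/min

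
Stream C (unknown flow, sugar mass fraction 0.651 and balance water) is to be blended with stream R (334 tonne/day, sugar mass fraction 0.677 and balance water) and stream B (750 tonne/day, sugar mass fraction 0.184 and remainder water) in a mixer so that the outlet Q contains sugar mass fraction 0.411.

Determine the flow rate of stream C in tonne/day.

Let C be the unknown flow. Total out = 1084 + C.
sugar balance: 364.12 + 0.651·C = 0.411·(1084 + C)
(0.651 − 0.411)·C = 0.411×1084 − 364.12 = 81.406
C = 81.406 / 0.240 = 339.19 tonne/day

339.2 tonne/day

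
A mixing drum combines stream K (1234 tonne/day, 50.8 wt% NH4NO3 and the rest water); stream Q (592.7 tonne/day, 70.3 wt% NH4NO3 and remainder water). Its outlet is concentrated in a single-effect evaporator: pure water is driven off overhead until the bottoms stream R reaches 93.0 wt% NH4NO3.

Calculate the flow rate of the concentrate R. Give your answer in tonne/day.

NH4NO3 entering = 1234×0.508 + 592.7×0.703 = 1043.5 tonne/day.
All NH4NO3 reports to R, so R = 1043.5/0.930 = 1122.1 tonne/day.

1122 tonne/day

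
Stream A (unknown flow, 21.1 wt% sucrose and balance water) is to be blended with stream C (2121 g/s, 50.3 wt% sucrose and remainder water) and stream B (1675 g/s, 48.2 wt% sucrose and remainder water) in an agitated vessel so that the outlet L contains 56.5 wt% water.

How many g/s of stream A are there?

995.3 g/s

Let A be the unknown flow. Total out = 3796 + A.
water balance: 1921.8 + 0.789·A = 0.565·(3796 + A)
(0.789 − 0.565)·A = 0.565×3796 − 1921.8 = 222.95
A = 222.95 / 0.224 = 995.33 g/s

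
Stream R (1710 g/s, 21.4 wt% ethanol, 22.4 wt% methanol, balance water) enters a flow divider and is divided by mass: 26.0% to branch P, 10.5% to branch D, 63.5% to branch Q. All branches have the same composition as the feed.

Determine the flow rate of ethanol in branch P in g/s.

95.14 g/s

Branch P total = 0.260×1710 = 444.6 g/s.
ethanol in P = 0.214×444.6 = 95.144 g/s.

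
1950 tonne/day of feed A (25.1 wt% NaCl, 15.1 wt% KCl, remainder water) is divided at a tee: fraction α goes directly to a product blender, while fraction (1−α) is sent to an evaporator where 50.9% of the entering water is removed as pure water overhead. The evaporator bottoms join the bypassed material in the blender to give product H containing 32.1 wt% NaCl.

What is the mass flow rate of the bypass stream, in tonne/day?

553 tonne/day

All 1950×0.251 = 489.45 tonne/day of NaCl reaches H, so H = 489.45/0.321 = 1524.8 tonne/day and vapour = 425.23 tonne/day.
The evaporator receives (1−α)·1950 of feed at 0.598 water and removes 0.509 of that water:
0.509×0.598×(1−α)×1950 = 425.23
(1−α) = 425.23/593.54 = 0.7164;  α = 0.2836.
Bypass flow = 0.2836×1950 = 552.96 tonne/day.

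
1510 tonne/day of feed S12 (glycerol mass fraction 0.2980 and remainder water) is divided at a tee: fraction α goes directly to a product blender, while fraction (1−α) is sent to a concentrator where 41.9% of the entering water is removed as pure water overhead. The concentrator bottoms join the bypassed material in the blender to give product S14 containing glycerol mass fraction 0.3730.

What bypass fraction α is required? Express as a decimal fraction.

0.316

All 1510×0.298 = 449.98 tonne/day of glycerol reaches S14, so S14 = 449.98/0.373 = 1206.4 tonne/day and vapour = 303.62 tonne/day.
The evaporator receives (1−α)·1510 of feed at 0.702 water and removes 0.419 of that water:
0.419×0.702×(1−α)×1510 = 303.62
(1−α) = 303.62/444.15 = 0.6836;  α = 0.3164.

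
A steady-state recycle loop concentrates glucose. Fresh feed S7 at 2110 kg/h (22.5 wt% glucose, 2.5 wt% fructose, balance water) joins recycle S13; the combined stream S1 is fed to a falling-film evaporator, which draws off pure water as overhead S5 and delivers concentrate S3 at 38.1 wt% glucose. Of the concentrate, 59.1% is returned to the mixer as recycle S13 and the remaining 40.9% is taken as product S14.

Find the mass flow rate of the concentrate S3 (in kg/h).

3047 kg/h

Overall glucose balance (none leaves overhead): glucose in fresh feed = glucose in product, i.e. 2110×0.225 = (1−0.591)·S3·0.381.
S3 = 474.75/(0.381×0.409) = 3046.6 kg/h.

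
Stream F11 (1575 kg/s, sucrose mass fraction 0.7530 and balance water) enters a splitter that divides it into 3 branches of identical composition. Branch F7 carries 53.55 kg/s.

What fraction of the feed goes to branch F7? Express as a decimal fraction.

0.034

Fraction to F7 = 53.55/1575 = 0.0340.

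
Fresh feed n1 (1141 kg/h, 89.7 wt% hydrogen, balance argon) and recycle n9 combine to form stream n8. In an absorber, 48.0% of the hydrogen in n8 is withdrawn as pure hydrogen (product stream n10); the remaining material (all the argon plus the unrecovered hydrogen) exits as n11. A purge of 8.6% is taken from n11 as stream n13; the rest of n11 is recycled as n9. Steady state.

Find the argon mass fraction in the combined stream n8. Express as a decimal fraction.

0.412

argon enters only via n1 and leaves only via the purge: 1141×0.103 = 0.086×(argon in n11), and the absorber passes all argon, so argon in n8 = argon in n11 = 1366.5 kg/h.
hydrogen in n8: m_A = 1141×0.897 + (1−0.086)·(1−0.480)·m_A, so m_A = 1023.5/0.5247 = 1950.5 kg/h.
n8 = 1950.5 + 1366.5 = 3317.1 kg/h.
argon fraction in n8 = 1366.5/3317.1 = 0.412.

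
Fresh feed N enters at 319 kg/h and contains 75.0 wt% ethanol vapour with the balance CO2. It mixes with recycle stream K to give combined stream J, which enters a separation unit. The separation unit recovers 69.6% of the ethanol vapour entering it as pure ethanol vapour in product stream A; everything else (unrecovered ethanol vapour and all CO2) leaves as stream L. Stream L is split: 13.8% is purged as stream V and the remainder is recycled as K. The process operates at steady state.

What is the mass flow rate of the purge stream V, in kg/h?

93.35 kg/h

CO2 enters only via N and leaves only via the purge: 319×0.250 = 0.138×(CO2 in L), and the separation unit passes all CO2, so CO2 in J = CO2 in L = 577.9 kg/h.
ethanol vapour in J: m_A = 319×0.750 + (1−0.138)·(1−0.696)·m_A, so m_A = 239.25/0.7380 = 324.21 kg/h.
L = (1−0.696)×324.21 + 577.9 = 676.46 kg/h.
Purge V = 0.138×676.46 = 93.351 kg/h.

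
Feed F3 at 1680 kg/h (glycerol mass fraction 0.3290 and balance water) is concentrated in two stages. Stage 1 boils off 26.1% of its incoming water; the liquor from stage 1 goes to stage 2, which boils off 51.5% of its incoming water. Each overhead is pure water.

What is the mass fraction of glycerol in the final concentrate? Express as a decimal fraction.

0.5777

water in feed = 1680×0.671 = 1127.3 kg/h.
After stage 1: water left = (1−0.261)×1127.3 = 833.06; stream total = 1385.8 kg/h.
After stage 2: water left = (1−0.515)×833.06 = 404.03; final concentrate = 956.75 kg/h.
glycerol fraction = 552.72/956.75 = 0.5777.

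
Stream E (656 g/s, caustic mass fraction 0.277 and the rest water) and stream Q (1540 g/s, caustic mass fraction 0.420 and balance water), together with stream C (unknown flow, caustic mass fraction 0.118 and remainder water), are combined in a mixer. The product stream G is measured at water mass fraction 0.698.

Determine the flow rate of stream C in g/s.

898.5 g/s

Let C be the unknown flow. Total out = 2196 + C.
water balance: 1367.5 + 0.882·C = 0.698·(2196 + C)
(0.882 − 0.698)·C = 0.698×2196 − 1367.5 = 165.32
C = 165.32 / 0.184 = 898.48 g/s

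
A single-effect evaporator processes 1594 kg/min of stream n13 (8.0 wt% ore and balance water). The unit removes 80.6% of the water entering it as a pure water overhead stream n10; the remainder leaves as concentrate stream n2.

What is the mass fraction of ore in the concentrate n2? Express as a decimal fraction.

ore is not removed: 1594×0.080 = 127.52 kg/min of ore enters n2.
water entering = 1594×0.920 = 1466.5 kg/min; overhead removed = 0.806×1466.5 = 1182 kg/min.
Concentrate = 1594 − 1182 = 412.02 kg/min.
Mass fraction = 127.52/412.02 = 0.3095.

0.3095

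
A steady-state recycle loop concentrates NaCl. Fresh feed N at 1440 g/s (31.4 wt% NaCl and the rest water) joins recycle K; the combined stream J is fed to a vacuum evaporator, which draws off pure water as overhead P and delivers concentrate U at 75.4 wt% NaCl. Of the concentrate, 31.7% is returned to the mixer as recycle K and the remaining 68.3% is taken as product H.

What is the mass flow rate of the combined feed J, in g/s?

Overall NaCl balance (none leaves overhead): NaCl in fresh feed = NaCl in product, i.e. 1440×0.314 = (1−0.317)·U·0.754.
U = 452.16/(0.754×0.683) = 878.01 g/s.
Recycle K = 0.317×878.01 = 278.33 g/s.
Combined feed J = 1440 + 278.33 = 1718.3 g/s.

1718 g/s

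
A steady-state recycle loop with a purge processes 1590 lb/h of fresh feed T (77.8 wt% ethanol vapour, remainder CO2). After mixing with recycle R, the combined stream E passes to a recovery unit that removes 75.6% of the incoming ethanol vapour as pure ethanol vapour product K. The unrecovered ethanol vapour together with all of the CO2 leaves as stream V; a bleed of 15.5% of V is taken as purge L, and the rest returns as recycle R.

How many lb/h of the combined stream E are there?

3836 lb/h

CO2 enters only via T and leaves only via the purge: 1590×0.222 = 0.155×(CO2 in V), and the recovery unit passes all CO2, so CO2 in E = CO2 in V = 2277.3 lb/h.
ethanol vapour in E: m_A = 1590×0.778 + (1−0.155)·(1−0.756)·m_A, so m_A = 1237/0.7938 = 1558.3 lb/h.
E = 1558.3 + 2277.3 = 3835.6 lb/h.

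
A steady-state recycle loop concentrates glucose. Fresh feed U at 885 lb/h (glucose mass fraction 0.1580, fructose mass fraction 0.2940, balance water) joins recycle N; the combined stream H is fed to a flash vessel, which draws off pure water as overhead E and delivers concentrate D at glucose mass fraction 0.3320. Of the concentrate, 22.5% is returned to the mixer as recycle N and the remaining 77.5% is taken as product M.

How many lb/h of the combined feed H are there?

Overall glucose balance (none leaves overhead): glucose in fresh feed = glucose in product, i.e. 885×0.158 = (1−0.225)·D·0.332.
D = 139.83/(0.332×0.775) = 543.45 lb/h.
Recycle N = 0.225×543.45 = 122.28 lb/h.
Combined feed H = 885 + 122.28 = 1007.3 lb/h.

1007 lb/h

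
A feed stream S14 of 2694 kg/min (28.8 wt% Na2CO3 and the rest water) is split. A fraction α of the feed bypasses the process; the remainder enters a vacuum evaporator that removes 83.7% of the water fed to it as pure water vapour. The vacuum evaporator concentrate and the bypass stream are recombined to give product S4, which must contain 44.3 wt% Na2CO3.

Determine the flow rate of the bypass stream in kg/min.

All 2694×0.288 = 775.87 kg/min of Na2CO3 reaches S4, so S4 = 775.87/0.443 = 1751.4 kg/min and vapour = 942.6 kg/min.
The evaporator receives (1−α)·2694 of feed at 0.712 water and removes 0.837 of that water:
0.837×0.712×(1−α)×2694 = 942.6
(1−α) = 942.6/1605.5 = 0.5871;  α = 0.4129.
Bypass flow = 0.4129×2694 = 1112.3 kg/min.

1112 kg/min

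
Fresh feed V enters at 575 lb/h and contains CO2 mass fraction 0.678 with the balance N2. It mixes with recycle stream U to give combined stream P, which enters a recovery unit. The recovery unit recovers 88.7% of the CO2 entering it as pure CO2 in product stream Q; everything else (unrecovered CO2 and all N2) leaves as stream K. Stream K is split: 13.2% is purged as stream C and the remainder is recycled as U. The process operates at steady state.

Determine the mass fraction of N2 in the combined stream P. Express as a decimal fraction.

N2 enters only via V and leaves only via the purge: 575×0.322 = 0.132×(N2 in K), and the recovery unit passes all N2, so N2 in P = N2 in K = 1402.7 lb/h.
CO2 in P: m_A = 575×0.678 + (1−0.132)·(1−0.887)·m_A, so m_A = 389.85/0.9019 = 432.25 lb/h.
P = 432.25 + 1402.7 = 1834.9 lb/h.
N2 fraction in P = 1402.7/1834.9 = 0.764.

0.764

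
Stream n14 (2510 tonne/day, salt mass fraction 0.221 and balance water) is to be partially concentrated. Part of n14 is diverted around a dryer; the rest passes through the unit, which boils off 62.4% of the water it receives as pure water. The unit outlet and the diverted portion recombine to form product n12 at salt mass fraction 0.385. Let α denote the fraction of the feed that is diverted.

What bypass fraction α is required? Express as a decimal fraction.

All 2510×0.221 = 554.71 tonne/day of salt reaches n12, so n12 = 554.71/0.385 = 1440.8 tonne/day and vapour = 1069.2 tonne/day.
The evaporator receives (1−α)·2510 of feed at 0.779 water and removes 0.624 of that water:
0.624×0.779×(1−α)×2510 = 1069.2
(1−α) = 1069.2/1220.1 = 0.8763;  α = 0.1237.

0.124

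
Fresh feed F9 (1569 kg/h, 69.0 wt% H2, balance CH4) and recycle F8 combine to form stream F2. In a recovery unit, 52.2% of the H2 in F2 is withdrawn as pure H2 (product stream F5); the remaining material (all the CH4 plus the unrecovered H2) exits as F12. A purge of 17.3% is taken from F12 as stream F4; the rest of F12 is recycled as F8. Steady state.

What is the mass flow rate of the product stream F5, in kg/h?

H2 in F2: m_A = 1569×0.690 + (1−0.173)·(1−0.522)·m_A, so m_A = 1082.6/0.6047 = 1790.3 kg/h.
Product F5 = 0.522×1790.3 = 934.56 kg/h.

934.6 kg/h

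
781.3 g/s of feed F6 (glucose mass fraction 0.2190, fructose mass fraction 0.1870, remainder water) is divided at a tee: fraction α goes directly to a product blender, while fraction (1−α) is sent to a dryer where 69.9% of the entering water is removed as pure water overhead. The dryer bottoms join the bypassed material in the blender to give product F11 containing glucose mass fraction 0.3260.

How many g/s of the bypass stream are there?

163.7 g/s

All 781.3×0.219 = 171.1 g/s of glucose reaches F11, so F11 = 171.1/0.326 = 524.86 g/s and vapour = 256.44 g/s.
The evaporator receives (1−α)·781.3 of feed at 0.594 water and removes 0.699 of that water:
0.699×0.594×(1−α)×781.3 = 256.44
(1−α) = 256.44/324.4 = 0.7905;  α = 0.2095.
Bypass flow = 0.2095×781.3 = 163.68 g/s.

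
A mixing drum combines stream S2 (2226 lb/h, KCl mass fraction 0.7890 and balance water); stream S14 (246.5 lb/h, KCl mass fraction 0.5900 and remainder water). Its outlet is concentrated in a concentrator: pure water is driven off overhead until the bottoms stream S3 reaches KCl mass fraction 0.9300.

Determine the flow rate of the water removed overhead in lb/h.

KCl entering = 2226×0.789 + 246.5×0.590 = 1901.7 lb/h.
All KCl reports to S3, so S3 = 1901.7/0.930 = 2044.9 lb/h.
Total feed = 2472.5 lb/h; overhead = 2472.5 − 2044.9 = 427.61 lb/h.

427.6 lb/h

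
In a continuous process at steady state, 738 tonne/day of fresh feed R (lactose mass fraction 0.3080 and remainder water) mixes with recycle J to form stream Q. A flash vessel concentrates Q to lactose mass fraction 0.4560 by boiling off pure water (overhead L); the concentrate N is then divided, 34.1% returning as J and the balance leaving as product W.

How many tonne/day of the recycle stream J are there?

257.9 tonne/day

Overall lactose balance (none leaves overhead): lactose in fresh feed = lactose in product, i.e. 738×0.308 = (1−0.341)·N·0.456.
N = 227.3/(0.456×0.659) = 756.41 tonne/day.
Recycle J = 0.341×756.41 = 257.94 tonne/day.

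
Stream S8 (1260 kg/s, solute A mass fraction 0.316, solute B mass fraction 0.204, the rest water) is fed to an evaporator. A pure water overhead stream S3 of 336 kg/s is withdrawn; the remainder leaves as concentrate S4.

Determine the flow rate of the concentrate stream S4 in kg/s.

Concentrate = 1260 − 336 = 924 kg/s.

924 kg/s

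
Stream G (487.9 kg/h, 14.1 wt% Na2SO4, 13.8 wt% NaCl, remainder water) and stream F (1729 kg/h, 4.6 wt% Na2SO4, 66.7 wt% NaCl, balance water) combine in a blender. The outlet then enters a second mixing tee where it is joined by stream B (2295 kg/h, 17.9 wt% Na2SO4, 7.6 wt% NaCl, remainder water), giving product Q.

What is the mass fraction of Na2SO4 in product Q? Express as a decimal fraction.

Overall, product flow = 4511.9 kg/h.
Na2SO4 in = 487.9×0.141 + 1729×0.046 + 2295×0.179 = 559.13 kg/h.
Na2SO4 fraction in Q = 0.1239.

0.1239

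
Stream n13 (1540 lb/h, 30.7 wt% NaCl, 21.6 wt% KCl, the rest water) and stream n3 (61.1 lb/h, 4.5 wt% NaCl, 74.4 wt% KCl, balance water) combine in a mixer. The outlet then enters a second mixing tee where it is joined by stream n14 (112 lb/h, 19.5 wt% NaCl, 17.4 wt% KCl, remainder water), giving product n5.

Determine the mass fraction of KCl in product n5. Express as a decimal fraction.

0.232

Overall, product flow = 1713.1 lb/h.
KCl in = 1540×0.216 + 61.1×0.744 + 112×0.174 = 397.59 lb/h.
KCl fraction in n5 = 0.232.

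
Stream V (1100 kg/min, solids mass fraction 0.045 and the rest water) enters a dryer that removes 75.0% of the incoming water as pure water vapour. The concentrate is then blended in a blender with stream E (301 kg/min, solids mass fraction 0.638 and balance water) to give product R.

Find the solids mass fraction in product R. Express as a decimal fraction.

Vapour removed = 0.750×0.955×1100 = 787.88 kg/min; concentrate = 312.12 kg/min.
solids reaching the mixer = 49.5 (from concentrate) + 301×0.638 = 241.54 kg/min.
Product flow = 312.12 + 301 = 613.12 kg/min; solids fraction = 0.394.

0.394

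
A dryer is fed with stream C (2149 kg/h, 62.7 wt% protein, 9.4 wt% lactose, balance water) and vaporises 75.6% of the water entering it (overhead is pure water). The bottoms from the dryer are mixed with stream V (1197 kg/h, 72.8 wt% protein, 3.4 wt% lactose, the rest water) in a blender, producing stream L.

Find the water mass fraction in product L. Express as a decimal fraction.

Vapour removed = 0.756×0.279×2149 = 453.28 kg/h; concentrate = 1695.7 kg/h.
water reaching the mixer = 146.3 (from concentrate) + 1197×0.238 = 431.18 kg/h.
Product flow = 1695.7 + 1197 = 2892.7 kg/h; water fraction = 0.149.

0.149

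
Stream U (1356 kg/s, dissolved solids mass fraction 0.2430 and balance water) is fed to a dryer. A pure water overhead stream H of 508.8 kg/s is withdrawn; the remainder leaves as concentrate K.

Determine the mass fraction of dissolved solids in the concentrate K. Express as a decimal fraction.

dissolved solids is not removed: 1356×0.243 = 329.51 kg/s of dissolved solids enters K.
Concentrate = 1356 − 508.8 = 847.2 kg/s.
Mass fraction = 329.51/847.2 = 0.3889.

0.3889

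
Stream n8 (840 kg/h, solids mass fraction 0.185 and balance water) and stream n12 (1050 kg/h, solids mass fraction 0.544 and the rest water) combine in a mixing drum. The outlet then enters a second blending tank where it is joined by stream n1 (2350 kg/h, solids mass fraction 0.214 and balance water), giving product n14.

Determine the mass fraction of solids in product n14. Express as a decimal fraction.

0.290

Overall, product flow = 4240 kg/h.
solids in = 840×0.185 + 1050×0.544 + 2350×0.214 = 1229.5 kg/h.
solids fraction in n14 = 0.290.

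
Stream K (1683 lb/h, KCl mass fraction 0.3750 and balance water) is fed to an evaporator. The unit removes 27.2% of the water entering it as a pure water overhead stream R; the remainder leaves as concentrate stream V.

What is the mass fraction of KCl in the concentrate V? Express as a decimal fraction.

KCl is not removed: 1683×0.375 = 631.12 lb/h of KCl enters V.
water entering = 1683×0.625 = 1051.9 lb/h; overhead removed = 0.272×1051.9 = 286.11 lb/h.
Concentrate = 1683 − 286.11 = 1396.9 lb/h.
Mass fraction = 631.12/1396.9 = 0.4518.

0.4518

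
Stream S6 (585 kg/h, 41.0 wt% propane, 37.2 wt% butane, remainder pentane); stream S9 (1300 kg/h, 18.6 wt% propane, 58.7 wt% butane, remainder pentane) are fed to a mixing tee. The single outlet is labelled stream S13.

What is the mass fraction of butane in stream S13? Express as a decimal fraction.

Total flow out = 585 + 1300 = 1885 kg/h.
butane in = 585×0.372 + 1300×0.587 = 980.72 kg/h.
butane mass fraction in S13 = 980.72/1885 = 0.520.

0.520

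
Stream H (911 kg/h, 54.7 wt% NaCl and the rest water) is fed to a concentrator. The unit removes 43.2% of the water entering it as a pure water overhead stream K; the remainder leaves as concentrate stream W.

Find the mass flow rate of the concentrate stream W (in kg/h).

water entering = 911×0.453 = 412.68 kg/h; overhead removed = 0.432×412.68 = 178.28 kg/h.
Concentrate = 911 − 178.28 = 732.72 kg/h.

732.7 kg/h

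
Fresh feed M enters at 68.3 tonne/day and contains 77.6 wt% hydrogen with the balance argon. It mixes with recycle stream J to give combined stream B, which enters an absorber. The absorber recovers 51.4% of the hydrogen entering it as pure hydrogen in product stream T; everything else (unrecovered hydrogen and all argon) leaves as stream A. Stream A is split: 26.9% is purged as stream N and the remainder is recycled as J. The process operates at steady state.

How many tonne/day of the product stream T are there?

42.25 tonne/day

hydrogen in B: m_A = 68.3×0.776 + (1−0.269)·(1−0.514)·m_A, so m_A = 53.001/0.6447 = 82.206 tonne/day.
Product T = 0.514×82.206 = 42.254 tonne/day.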